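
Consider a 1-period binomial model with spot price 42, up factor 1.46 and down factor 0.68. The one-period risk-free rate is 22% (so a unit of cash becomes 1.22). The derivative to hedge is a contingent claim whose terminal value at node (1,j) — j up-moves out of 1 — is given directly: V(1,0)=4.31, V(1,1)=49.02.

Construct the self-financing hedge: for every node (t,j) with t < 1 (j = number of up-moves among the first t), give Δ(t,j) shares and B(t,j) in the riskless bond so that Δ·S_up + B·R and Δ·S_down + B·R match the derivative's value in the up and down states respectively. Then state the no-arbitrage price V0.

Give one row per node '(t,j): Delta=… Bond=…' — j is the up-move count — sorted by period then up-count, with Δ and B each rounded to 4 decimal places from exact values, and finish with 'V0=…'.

(0,0): Delta=1.3648 Bond=-28.4164
V0=28.9042

No-arbitrage ⇒ martingale measure with p* = (R−d)/(u−d) = 0.6923.
Terminal payoffs: V(1,0)=4.3100, V(1,1)=49.0200
(0,0): S=42.0000. Δ = (V_up−V_dn)/(S_up−S_dn) = (49.0200−4.3100)/(61.3200−28.5600) = 1.3648. V = [p*·49.0200 + (1−p*)·4.3100]/1.22 = 28.9042. B = V − Δ·S = -28.4164.
Root portfolio cost Δ·42+B reproduces V0=28.9042.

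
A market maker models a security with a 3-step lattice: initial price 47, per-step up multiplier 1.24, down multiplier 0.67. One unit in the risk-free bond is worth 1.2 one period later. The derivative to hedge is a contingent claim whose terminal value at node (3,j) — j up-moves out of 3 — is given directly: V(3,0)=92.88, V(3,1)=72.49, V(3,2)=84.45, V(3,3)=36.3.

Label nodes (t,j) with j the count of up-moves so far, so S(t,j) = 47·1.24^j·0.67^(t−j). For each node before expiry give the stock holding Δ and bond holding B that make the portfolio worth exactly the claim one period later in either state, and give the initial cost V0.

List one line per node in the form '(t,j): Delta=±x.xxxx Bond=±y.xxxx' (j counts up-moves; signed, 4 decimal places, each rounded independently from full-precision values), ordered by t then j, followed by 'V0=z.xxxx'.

Risk-neutral probability p* = (R−d)/(u−d) = (1.2−0.67)/(1.24−0.67) = 0.9298.
Terminal values V(3,·): V(3,0)=92.8800, V(3,1)=72.4900, V(3,2)=84.4500, V(3,3)=36.3000
Node (2,0) S=21.0983: V=(p*·72.4900+(1−p*)·92.8800)/1.2=61.6007; Δ=(72.4900−92.8800)/(26.1619−14.1359)=-1.6955; B=V−Δ·S=97.3727
Node (2,1) S=39.0476: V=(p*·84.4500+(1−p*)·72.4900)/1.2=69.6756; Δ=(84.4500−72.4900)/(48.4190−26.1619)=0.5374; B=V−Δ·S=48.6931
Node (2,2) S=72.2672: V=(p*·36.3000+(1−p*)·84.4500)/1.2=33.0658; Δ=(36.3000−84.4500)/(89.6113−48.4190)=-1.1689; B=V−Δ·S=117.5395
Node (1,0) S=31.4900: V=(p*·69.6756+(1−p*)·61.6007)/1.2=57.5908; Δ=(69.6756−61.6007)/(39.0476−21.0983)=0.4499; B=V−Δ·S=43.4244
Node (1,1) S=58.2800: V=(p*·33.0658+(1−p*)·69.6756)/1.2=29.6957; Δ=(33.0658−69.6756)/(72.2672−39.0476)=-1.1021; B=V−Δ·S=93.9235
Node (0,0) S=47.0000: V=(p*·29.6957+(1−p*)·57.5908)/1.2=26.3777; Δ=(29.6957−57.5908)/(58.2800−31.4900)=-1.0412; B=V−Δ·S=75.3164
Each (Δ,B) replicates both successor values, so the strategy is self-financing and V0 is arbitrage-free.

(0,0): Delta=-1.0412 Bond=75.3164
(1,0): Delta=0.4499 Bond=43.4244
(1,1): Delta=-1.1021 Bond=93.9235
(2,0): Delta=-1.6955 Bond=97.3727
(2,1): Delta=0.5374 Bond=48.6931
(2,2): Delta=-1.1689 Bond=117.5395
V0=26.3777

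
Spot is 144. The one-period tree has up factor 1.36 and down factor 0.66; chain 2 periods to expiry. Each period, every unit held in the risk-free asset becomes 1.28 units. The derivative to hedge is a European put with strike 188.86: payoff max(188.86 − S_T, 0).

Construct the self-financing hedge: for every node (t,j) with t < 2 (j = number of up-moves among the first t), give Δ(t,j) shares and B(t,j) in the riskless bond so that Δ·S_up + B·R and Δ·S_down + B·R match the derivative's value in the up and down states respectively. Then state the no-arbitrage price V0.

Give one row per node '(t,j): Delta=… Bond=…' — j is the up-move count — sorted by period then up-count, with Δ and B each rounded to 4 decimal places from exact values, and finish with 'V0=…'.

(0,0): Delta=-0.4681 Bond=75.7778
(1,0): Delta=-1.0000 Bond=147.5469
(1,1): Delta=-0.4348 Bond=90.4728
V0=8.3707

Risk-neutral probability p* = (R−d)/(u−d) = (1.28−0.66)/(1.36−0.66) = 0.8857.
At expiry t=2: V(2,0)=126.1336, V(2,1)=59.6056, V(2,2)=0.0000
Node (1,0) S=95.0400: V=(p*·59.6056+(1−p*)·126.1336)/1.28=52.5069; Δ=(59.6056−126.1336)/(129.2544−62.7264)=-1.0000; B=V−Δ·S=147.5469
Node (1,1) S=195.8400: V=(p*·0.0000+(1−p*)·59.6056)/1.28=5.3219; Δ=(0.0000−59.6056)/(266.3424−129.2544)=-0.4348; B=V−Δ·S=90.4728
Node (0,0) S=144.0000: V=(p*·5.3219+(1−p*)·52.5069)/1.28=8.3707; Δ=(5.3219−52.5069)/(195.8400−95.0400)=-0.4681; B=V−Δ·S=75.7778
The time-0 hedge costs 8.3707, which is the no-arbitrage price.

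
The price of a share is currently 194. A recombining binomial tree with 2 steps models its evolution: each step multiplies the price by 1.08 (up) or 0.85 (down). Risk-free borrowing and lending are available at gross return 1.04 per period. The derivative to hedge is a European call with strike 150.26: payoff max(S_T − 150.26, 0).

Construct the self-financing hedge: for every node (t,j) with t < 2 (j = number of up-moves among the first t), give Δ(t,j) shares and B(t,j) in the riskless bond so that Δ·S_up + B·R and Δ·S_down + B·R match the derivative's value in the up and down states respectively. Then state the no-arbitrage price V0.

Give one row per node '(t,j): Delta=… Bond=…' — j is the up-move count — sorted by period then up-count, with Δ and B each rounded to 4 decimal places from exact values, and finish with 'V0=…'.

(0,0): Delta=0.9622 Bond=-131.3018
(1,0): Delta=0.7338 Bond=-98.9013
(1,1): Delta=1.0000 Bond=-144.4808
V0=55.3585

The replicating-portfolio and risk-neutral prices coincide; use p* = (1.04−0.85)/(1.08−0.85) = 0.8261 for the latter.
Terminal values V(2,·): V(2,0)=0.0000, V(2,1)=27.8320, V(2,2)=76.0216
Node (1,0) S=164.9000: V=(p*·27.8320+(1−p*)·0.0000)/1.04=22.1074; Δ=(27.8320−0.0000)/(178.0920−140.1650)=0.7338; B=V−Δ·S=-98.9013
Node (1,1) S=209.5200: V=(p*·76.0216+(1−p*)·27.8320)/1.04=65.0392; Δ=(76.0216−27.8320)/(226.2816−178.0920)=1.0000; B=V−Δ·S=-144.4808
Node (0,0) S=194.0000: V=(p*·65.0392+(1−p*)·22.1074)/1.04=55.3585; Δ=(65.0392−22.1074)/(209.5200−164.9000)=0.9622; B=V−Δ·S=-131.3018
Check: Δ(0,0)·S0 + B(0,0) = 55.3585 = V0.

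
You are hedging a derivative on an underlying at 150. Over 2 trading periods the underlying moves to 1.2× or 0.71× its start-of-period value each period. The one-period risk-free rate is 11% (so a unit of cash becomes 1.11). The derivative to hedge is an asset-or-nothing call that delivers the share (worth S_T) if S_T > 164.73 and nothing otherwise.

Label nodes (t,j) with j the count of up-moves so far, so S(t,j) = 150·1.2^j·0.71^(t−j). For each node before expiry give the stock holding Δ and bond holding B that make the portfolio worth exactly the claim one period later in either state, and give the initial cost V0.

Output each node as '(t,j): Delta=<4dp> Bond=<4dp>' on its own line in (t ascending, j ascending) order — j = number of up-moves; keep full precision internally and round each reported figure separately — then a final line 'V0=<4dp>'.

(0,0): Delta=2.1613 Bond=-207.3643
(1,0): Delta=0.0000 Bond=0.0000
(1,1): Delta=2.4490 Bond=-281.9636
V0=116.8250

Under the risk-neutral measure, an up-move has probability p* = (R−d)/(u−d) = 0.8163 and values discount at R = 1.11.
Terminal values V(2,·): V(2,0)=0.0000, V(2,1)=0.0000, V(2,2)=216.0000
Node (1,0) S=106.5000: V=(p*·0.0000+(1−p*)·0.0000)/1.11=0.0000; Δ=(0.0000−0.0000)/(127.8000−75.6150)=0.0000; B=V−Δ·S=0.0000
Node (1,1) S=180.0000: V=(p*·216.0000+(1−p*)·0.0000)/1.11=158.8527; Δ=(216.0000−0.0000)/(216.0000−127.8000)=2.4490; B=V−Δ·S=-281.9636
Node (0,0) S=150.0000: V=(p*·158.8527+(1−p*)·0.0000)/1.11=116.8250; Δ=(158.8527−0.0000)/(180.0000−106.5000)=2.1613; B=V−Δ·S=-207.3643
Self-financing check: at every node Δ·S+B equals the discounted successor values.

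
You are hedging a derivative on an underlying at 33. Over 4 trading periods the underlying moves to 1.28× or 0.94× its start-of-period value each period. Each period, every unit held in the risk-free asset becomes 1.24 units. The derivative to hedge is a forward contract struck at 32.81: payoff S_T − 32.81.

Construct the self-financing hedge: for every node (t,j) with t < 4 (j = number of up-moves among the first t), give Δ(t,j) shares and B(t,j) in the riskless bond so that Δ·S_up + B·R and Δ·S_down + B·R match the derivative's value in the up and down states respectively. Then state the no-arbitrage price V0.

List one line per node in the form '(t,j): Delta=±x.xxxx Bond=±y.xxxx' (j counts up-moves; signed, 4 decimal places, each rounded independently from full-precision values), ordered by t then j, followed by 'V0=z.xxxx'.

(0,0): Delta=1.0000 Bond=-13.8778
(1,0): Delta=1.0000 Bond=-17.2084
(1,1): Delta=1.0000 Bond=-17.2084
(2,0): Delta=1.0000 Bond=-21.3384
(2,1): Delta=1.0000 Bond=-21.3384
(2,2): Delta=1.0000 Bond=-21.3384
(3,0): Delta=1.0000 Bond=-26.4597
(3,1): Delta=1.0000 Bond=-26.4597
(3,2): Delta=1.0000 Bond=-26.4597
(3,3): Delta=1.0000 Bond=-26.4597
V0=19.1222

No-arbitrage ⇒ martingale measure with p* = (R−d)/(u−d) = 0.8824.
At expiry t=4: V(4,0)=-7.0453, V(4,1)=2.2739, V(4,2)=14.9638, V(4,3)=32.2437, V(4,4)=55.7737
(3,0): S=27.4093. Δ = (V_up−V_dn)/(S_up−S_dn) = (2.2739−-7.0453)/(35.0839−25.7647) = 1.0000. V = [p*·2.2739 + (1−p*)·-7.0453]/1.24 = 0.9496. B = V − Δ·S = -26.4597.
(3,1): S=37.3233. Δ = (V_up−V_dn)/(S_up−S_dn) = (14.9638−2.2739)/(47.7738−35.0839) = 1.0000. V = [p*·14.9638 + (1−p*)·2.2739]/1.24 = 10.8636. B = V − Δ·S = -26.4597.
(3,2): S=50.8232. Δ = (V_up−V_dn)/(S_up−S_dn) = (32.2437−14.9638)/(65.0537−47.7738) = 1.0000. V = [p*·32.2437 + (1−p*)·14.9638]/1.24 = 24.3635. B = V − Δ·S = -26.4597.
(3,3): S=69.2060. Δ = (V_up−V_dn)/(S_up−S_dn) = (55.7737−32.2437)/(88.5837−65.0537) = 1.0000. V = [p*·55.7737 + (1−p*)·32.2437]/1.24 = 42.7463. B = V − Δ·S = -26.4597.
(2,0): S=29.1588. Δ = (V_up−V_dn)/(S_up−S_dn) = (10.8636−0.9496)/(37.3233−27.4093) = 1.0000. V = [p*·10.8636 + (1−p*)·0.9496]/1.24 = 7.8204. B = V − Δ·S = -21.3384.
(2,1): S=39.7056. Δ = (V_up−V_dn)/(S_up−S_dn) = (24.3635−10.8636)/(50.8232−37.3233) = 1.0000. V = [p*·24.3635 + (1−p*)·10.8636]/1.24 = 18.3672. B = V − Δ·S = -21.3384.
(2,2): S=54.0672. Δ = (V_up−V_dn)/(S_up−S_dn) = (42.7463−24.3635)/(69.2060−50.8232) = 1.0000. V = [p*·42.7463 + (1−p*)·24.3635]/1.24 = 32.7288. B = V − Δ·S = -21.3384.
(1,0): S=31.0200. Δ = (V_up−V_dn)/(S_up−S_dn) = (18.3672−7.8204)/(39.7056−29.1588) = 1.0000. V = [p*·18.3672 + (1−p*)·7.8204]/1.24 = 13.8116. B = V − Δ·S = -17.2084.
(1,1): S=42.2400. Δ = (V_up−V_dn)/(S_up−S_dn) = (32.7288−18.3672)/(54.0672−39.7056) = 1.0000. V = [p*·32.7288 + (1−p*)·18.3672]/1.24 = 25.0316. B = V − Δ·S = -17.2084.
(0,0): S=33.0000. Δ = (V_up−V_dn)/(S_up−S_dn) = (25.0316−13.8116)/(42.2400−31.0200) = 1.0000. V = [p*·25.0316 + (1−p*)·13.8116]/1.24 = 19.1222. B = V − Δ·S = -13.8778.
Check: Δ(0,0)·S0 + B(0,0) = 19.1222 = V0.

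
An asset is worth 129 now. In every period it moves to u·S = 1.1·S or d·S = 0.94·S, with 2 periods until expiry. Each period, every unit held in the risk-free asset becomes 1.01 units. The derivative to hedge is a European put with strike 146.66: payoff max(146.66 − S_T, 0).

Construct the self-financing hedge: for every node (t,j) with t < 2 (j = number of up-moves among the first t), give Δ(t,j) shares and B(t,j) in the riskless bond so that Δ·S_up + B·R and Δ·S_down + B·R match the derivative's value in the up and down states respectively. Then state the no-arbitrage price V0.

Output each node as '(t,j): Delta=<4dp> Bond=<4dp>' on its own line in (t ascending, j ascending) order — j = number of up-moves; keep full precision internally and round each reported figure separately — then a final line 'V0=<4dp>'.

Under the risk-neutral measure, an up-move has probability p* = (R−d)/(u−d) = 0.4375 and values discount at R = 1.01.
Payoff layer (t=2): V(2,0)=32.6756, V(2,1)=13.2740, V(2,2)=0.0000
Node (1,0) S=121.2600: V=(p*·13.2740+(1−p*)·32.6756)/1.01=23.9479; Δ=(13.2740−32.6756)/(133.3860−113.9844)=-1.0000; B=V−Δ·S=145.2079
Node (1,1) S=141.9000: V=(p*·0.0000+(1−p*)·13.2740)/1.01=7.3927; Δ=(0.0000−13.2740)/(156.0900−133.3860)=-0.5847; B=V−Δ·S=90.3552
Node (0,0) S=129.0000: V=(p*·7.3927+(1−p*)·23.9479)/1.01=16.5396; Δ=(7.3927−23.9479)/(141.9000−121.2600)=-0.8021; B=V−Δ·S=120.0098
Self-financing check: at every node Δ·S+B equals the discounted successor values.

(0,0): Delta=-0.8021 Bond=120.0098
(1,0): Delta=-1.0000 Bond=145.2079
(1,1): Delta=-0.5847 Bond=90.3552
V0=16.5396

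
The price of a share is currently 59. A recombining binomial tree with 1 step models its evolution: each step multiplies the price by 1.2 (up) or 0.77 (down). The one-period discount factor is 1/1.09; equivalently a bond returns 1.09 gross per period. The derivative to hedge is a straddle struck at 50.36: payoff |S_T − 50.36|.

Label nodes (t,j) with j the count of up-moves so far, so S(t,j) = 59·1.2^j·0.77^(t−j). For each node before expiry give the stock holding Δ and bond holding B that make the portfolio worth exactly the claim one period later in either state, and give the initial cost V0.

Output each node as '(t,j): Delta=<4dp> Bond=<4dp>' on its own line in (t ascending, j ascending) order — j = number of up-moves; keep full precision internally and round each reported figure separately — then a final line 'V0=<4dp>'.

(0,0): Delta=0.6114 Bond=-20.9575
V0=15.1122

Since d<R<u, set p* = (R−d)/(u−d) = 0.7442; price each node as the discounted p*-expectation of its children.
At expiry t=1: V(1,0)=4.9300, V(1,1)=20.4400
Node (0,0) S=59.0000: V=(p*·20.4400+(1−p*)·4.9300)/1.09=15.1122; Δ=(20.4400−4.9300)/(70.8000−45.4300)=0.6114; B=V−Δ·S=-20.9575
Root portfolio cost Δ·59+B reproduces V0=15.1122.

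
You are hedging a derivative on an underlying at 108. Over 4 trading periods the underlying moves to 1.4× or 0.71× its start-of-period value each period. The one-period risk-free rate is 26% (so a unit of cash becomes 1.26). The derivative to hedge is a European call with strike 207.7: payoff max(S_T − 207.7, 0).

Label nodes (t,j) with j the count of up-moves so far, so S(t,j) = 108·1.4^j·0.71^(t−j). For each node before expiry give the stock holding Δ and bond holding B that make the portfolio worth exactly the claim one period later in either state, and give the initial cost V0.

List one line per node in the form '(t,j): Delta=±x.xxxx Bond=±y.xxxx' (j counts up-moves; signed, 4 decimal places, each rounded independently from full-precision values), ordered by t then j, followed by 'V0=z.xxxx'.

Since d<R<u, set p* = (R−d)/(u−d) = 0.7971; price each node as the discounted p*-expectation of its children.
Terminal values V(4,·): V(4,0)=0.0000, V(4,1)=0.0000, V(4,2)=0.0000, V(4,3)=2.7099, V(4,4)=207.1928
Node (3,0) S=38.6544: V=(p*·0.0000+(1−p*)·0.0000)/1.26=0.0000; Δ=(0.0000−0.0000)/(54.1161−27.4446)=0.0000; B=V−Δ·S=0.0000
Node (3,1) S=76.2199: V=(p*·0.0000+(1−p*)·0.0000)/1.26=0.0000; Δ=(0.0000−0.0000)/(106.7079−54.1161)=0.0000; B=V−Δ·S=0.0000
Node (3,2) S=150.2928: V=(p*·2.7099+(1−p*)·0.0000)/1.26=1.7144; Δ=(2.7099−0.0000)/(210.4099−106.7079)=0.0261; B=V−Δ·S=-2.2131
Node (3,3) S=296.3520: V=(p*·207.1928+(1−p*)·2.7099)/1.26=131.5107; Δ=(207.1928−2.7099)/(414.8928−210.4099)=1.0000; B=V−Δ·S=-164.8413
Node (2,0) S=54.4428: V=(p*·0.0000+(1−p*)·0.0000)/1.26=0.0000; Δ=(0.0000−0.0000)/(76.2199−38.6544)=0.0000; B=V−Δ·S=0.0000
Node (2,1) S=107.3520: V=(p*·1.7144+(1−p*)·0.0000)/1.26=1.0845; Δ=(1.7144−0.0000)/(150.2928−76.2199)=0.0231; B=V−Δ·S=-1.4000
Node (2,2) S=211.6800: V=(p*·131.5107+(1−p*)·1.7144)/1.26=83.4724; Δ=(131.5107−1.7144)/(296.3520−150.2928)=0.8887; B=V−Δ·S=-104.6383
Node (1,0) S=76.6800: V=(p*·1.0845+(1−p*)·0.0000)/1.26=0.6861; Δ=(1.0845−0.0000)/(107.3520−54.4428)=0.0205; B=V−Δ·S=-0.8857
Node (1,1) S=151.2000: V=(p*·83.4724+(1−p*)·1.0845)/1.26=52.9810; Δ=(83.4724−1.0845)/(211.6800−107.3520)=0.7897; B=V−Δ·S=-66.4217
Node (0,0) S=108.0000: V=(p*·52.9810+(1−p*)·0.6861)/1.26=33.6273; Δ=(52.9810−0.6861)/(151.2000−76.6800)=0.7018; B=V−Δ·S=-42.1624
The time-0 hedge costs 33.6273, which is the no-arbitrage price.

(0,0): Delta=0.7018 Bond=-42.1624
(1,0): Delta=0.0205 Bond=-0.8857
(1,1): Delta=0.7897 Bond=-66.4217
(2,0): Delta=0.0000 Bond=0.0000
(2,1): Delta=0.0231 Bond=-1.4000
(2,2): Delta=0.8887 Bond=-104.6383
(3,0): Delta=0.0000 Bond=0.0000
(3,1): Delta=0.0000 Bond=0.0000
(3,2): Delta=0.0261 Bond=-2.2131
(3,3): Delta=1.0000 Bond=-164.8413
V0=33.6273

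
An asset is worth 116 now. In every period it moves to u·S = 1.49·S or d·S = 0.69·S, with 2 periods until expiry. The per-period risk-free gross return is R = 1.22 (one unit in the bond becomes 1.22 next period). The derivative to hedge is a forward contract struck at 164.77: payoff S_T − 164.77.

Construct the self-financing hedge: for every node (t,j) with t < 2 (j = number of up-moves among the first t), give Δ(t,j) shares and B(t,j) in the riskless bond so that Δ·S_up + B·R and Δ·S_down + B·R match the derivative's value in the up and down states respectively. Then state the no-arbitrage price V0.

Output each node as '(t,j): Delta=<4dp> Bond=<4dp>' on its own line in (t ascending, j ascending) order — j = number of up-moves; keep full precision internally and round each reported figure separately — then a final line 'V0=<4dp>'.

No-arbitrage ⇒ martingale measure with p* = (R−d)/(u−d) = 0.6625.
At expiry t=2: V(2,0)=-109.5424, V(2,1)=-45.5104, V(2,2)=92.7616
Node (1,0) S=80.0400: V=(p*·-45.5104+(1−p*)·-109.5424)/1.22=-55.0174; Δ=(-45.5104−-109.5424)/(119.2596−55.2276)=1.0000; B=V−Δ·S=-135.0574
Node (1,1) S=172.8400: V=(p*·92.7616+(1−p*)·-45.5104)/1.22=37.7826; Δ=(92.7616−-45.5104)/(257.5316−119.2596)=1.0000; B=V−Δ·S=-135.0574
Node (0,0) S=116.0000: V=(p*·37.7826+(1−p*)·-55.0174)/1.22=5.2972; Δ=(37.7826−-55.0174)/(172.8400−80.0400)=1.0000; B=V−Δ·S=-110.7028
Check: Δ(0,0)·S0 + B(0,0) = 5.2972 = V0.

(0,0): Delta=1.0000 Bond=-110.7028
(1,0): Delta=1.0000 Bond=-135.0574
(1,1): Delta=1.0000 Bond=-135.0574
V0=5.2972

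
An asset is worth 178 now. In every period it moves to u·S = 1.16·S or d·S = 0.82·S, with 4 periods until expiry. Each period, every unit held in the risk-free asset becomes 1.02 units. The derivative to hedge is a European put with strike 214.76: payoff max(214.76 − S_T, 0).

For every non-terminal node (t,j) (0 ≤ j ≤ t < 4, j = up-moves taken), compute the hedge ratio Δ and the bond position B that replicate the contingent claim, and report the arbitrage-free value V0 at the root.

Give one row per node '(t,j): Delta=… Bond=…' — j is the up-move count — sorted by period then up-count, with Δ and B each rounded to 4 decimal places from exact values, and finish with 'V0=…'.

The replicating-portfolio and risk-neutral prices coincide; use p* = (1.02−0.82)/(1.16−0.82) = 0.5882 for the latter.
Terminal values V(4,·): V(4,0)=134.2823, V(4,1)=100.9135, V(4,2)=53.7089, V(4,3)=0.0000, V(4,4)=0.0000
(3,0): S=98.1435. Δ = (V_up−V_dn)/(S_up−S_dn) = (100.9135−134.2823)/(113.8465−80.4777) = -1.0000. V = [p*·100.9135 + (1−p*)·134.2823]/1.02 = 112.4055. B = V − Δ·S = 210.5490.
(3,1): S=138.8372. Δ = (V_up−V_dn)/(S_up−S_dn) = (53.7089−100.9135)/(161.0511−113.8465) = -1.0000. V = [p*·53.7089 + (1−p*)·100.9135]/1.02 = 71.7119. B = V − Δ·S = 210.5490.
(3,2): S=196.4038. Δ = (V_up−V_dn)/(S_up−S_dn) = (0.0000−53.7089)/(227.8284−161.0511) = -0.8043. V = [p*·0.0000 + (1−p*)·53.7089]/1.02 = 21.6818. B = V − Δ·S = 179.6492.
(3,3): S=277.8395. Δ = (V_up−V_dn)/(S_up−S_dn) = (0.0000−0.0000)/(322.2938−227.8284) = 0.0000. V = [p*·0.0000 + (1−p*)·0.0000]/1.02 = 0.0000. B = V − Δ·S = 0.0000.
(2,0): S=119.6872. Δ = (V_up−V_dn)/(S_up−S_dn) = (71.7119−112.4055)/(138.8372−98.1435) = -1.0000. V = [p*·71.7119 + (1−p*)·112.4055]/1.02 = 86.7334. B = V − Δ·S = 206.4206.
(2,1): S=169.3136. Δ = (V_up−V_dn)/(S_up−S_dn) = (21.6818−71.7119)/(196.4038−138.8372) = -0.8691. V = [p*·21.6818 + (1−p*)·71.7119]/1.02 = 41.4533. B = V − Δ·S = 188.6006.
(2,2): S=239.5168. Δ = (V_up−V_dn)/(S_up−S_dn) = (0.0000−21.6818)/(277.8395−196.4038) = -0.2662. V = [p*·0.0000 + (1−p*)·21.6818]/1.02 = 8.7527. B = V − Δ·S = 72.5227.
(1,0): S=145.9600. Δ = (V_up−V_dn)/(S_up−S_dn) = (41.4533−86.7334)/(169.3136−119.6872) = -0.9124. V = [p*·41.4533 + (1−p*)·86.7334]/1.02 = 58.9197. B = V − Δ·S = 192.0963.
(1,1): S=206.4800. Δ = (V_up−V_dn)/(S_up−S_dn) = (8.7527−41.4533)/(239.5168−169.3136) = -0.4658. V = [p*·8.7527 + (1−p*)·41.4533]/1.02 = 21.7821. B = V − Δ·S = 117.9603.
(0,0): S=178.0000. Δ = (V_up−V_dn)/(S_up−S_dn) = (21.7821−58.9197)/(206.4800−145.9600) = -0.6136. V = [p*·21.7821 + (1−p*)·58.9197]/1.02 = 36.3471. B = V − Δ·S = 145.5754.
Each (Δ,B) replicates both successor values, so the strategy is self-financing and V0 is arbitrage-free.

(0,0): Delta=-0.6136 Bond=145.5754
(1,0): Delta=-0.9124 Bond=192.0963
(1,1): Delta=-0.4658 Bond=117.9603
(2,0): Delta=-1.0000 Bond=206.4206
(2,1): Delta=-0.8691 Bond=188.6006
(2,2): Delta=-0.2662 Bond=72.5227
(3,0): Delta=-1.0000 Bond=210.5490
(3,1): Delta=-1.0000 Bond=210.5490
(3,2): Delta=-0.8043 Bond=179.6492
(3,3): Delta=0.0000 Bond=0.0000
V0=36.3471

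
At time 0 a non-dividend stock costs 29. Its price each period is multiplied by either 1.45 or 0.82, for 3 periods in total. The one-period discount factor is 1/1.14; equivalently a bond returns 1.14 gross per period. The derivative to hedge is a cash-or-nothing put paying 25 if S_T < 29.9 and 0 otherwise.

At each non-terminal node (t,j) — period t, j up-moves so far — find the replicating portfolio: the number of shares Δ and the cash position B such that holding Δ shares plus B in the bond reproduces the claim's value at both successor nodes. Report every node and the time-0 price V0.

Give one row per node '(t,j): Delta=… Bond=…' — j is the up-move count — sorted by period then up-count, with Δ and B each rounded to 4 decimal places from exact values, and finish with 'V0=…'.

(0,0): Delta=-0.5263 Bond=23.4996
(1,0): Delta=-0.7435 Bond=31.9545
(1,1): Delta=-0.4073 Bond=21.7861
(2,0): Delta=0.0000 Bond=21.9298
(2,1): Delta=-1.1509 Bond=50.4734
(2,2): Delta=0.0000 Bond=0.0000
V0=8.2363

Risk-neutral probability p* = (R−d)/(u−d) = (1.14−0.82)/(1.45−0.82) = 0.5079.
Terminal payoffs: V(3,0)=25.0000, V(3,1)=25.0000, V(3,2)=0.0000, V(3,3)=0.0000
Node (2,0) S=19.4996: V=(p*·25.0000+(1−p*)·25.0000)/1.14=21.9298; Δ=(25.0000−25.0000)/(28.2744−15.9897)=0.0000; B=V−Δ·S=21.9298
Node (2,1) S=34.4810: V=(p*·0.0000+(1−p*)·25.0000)/1.14=10.7909; Δ=(0.0000−25.0000)/(49.9974−28.2744)=-1.1509; B=V−Δ·S=50.4734
Node (2,2) S=60.9725: V=(p*·0.0000+(1−p*)·0.0000)/1.14=0.0000; Δ=(0.0000−0.0000)/(88.4101−49.9975)=0.0000; B=V−Δ·S=0.0000
Node (1,0) S=23.7800: V=(p*·10.7909+(1−p*)·21.9298)/1.14=14.2736; Δ=(10.7909−21.9298)/(34.4810−19.4996)=-0.7435; B=V−Δ·S=31.9545
Node (1,1) S=42.0500: V=(p*·0.0000+(1−p*)·10.7909)/1.14=4.6577; Δ=(0.0000−10.7909)/(60.9725−34.4810)=-0.4073; B=V−Δ·S=21.7861
Node (0,0) S=29.0000: V=(p*·4.6577+(1−p*)·14.2736)/1.14=8.2363; Δ=(4.6577−14.2736)/(42.0500−23.7800)=-0.5263; B=V−Δ·S=23.4996
Root portfolio cost Δ·29+B reproduces V0=8.2363.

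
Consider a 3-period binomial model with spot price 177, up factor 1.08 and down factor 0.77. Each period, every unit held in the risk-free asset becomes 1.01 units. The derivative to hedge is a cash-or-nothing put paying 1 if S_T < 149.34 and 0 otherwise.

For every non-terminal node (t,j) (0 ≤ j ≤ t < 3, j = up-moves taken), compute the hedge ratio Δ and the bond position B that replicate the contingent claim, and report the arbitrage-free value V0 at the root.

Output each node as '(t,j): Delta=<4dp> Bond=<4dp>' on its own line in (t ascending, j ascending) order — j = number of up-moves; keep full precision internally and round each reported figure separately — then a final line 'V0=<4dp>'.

Under the risk-neutral measure, an up-move has probability p* = (R−d)/(u−d) = 0.7742 and values discount at R = 1.01.
Payoff layer (t=3): V(3,0)=1.0000, V(3,1)=1.0000, V(3,2)=0.0000, V(3,3)=0.0000
  t=2,j=0: stock 104.9433 → up 113.3388 (V=1.0000), down 80.8063 (V=1.0000). Price 0.9901; hedge Δ=0.0000, bond B=0.9901.
  t=2,j=1: stock 147.1932 → up 158.9687 (V=0.0000), down 113.3388 (V=1.0000). Price 0.2236; hedge Δ=-0.0219, bond B=3.4494.
  t=2,j=2: stock 206.4528 → up 222.9690 (V=0.0000), down 158.9687 (V=0.0000). Price 0.0000; hedge Δ=0.0000, bond B=0.0000.
  t=1,j=0: stock 136.2900 → up 147.1932 (V=0.2236), down 104.9433 (V=0.9901). Price 0.3927; hedge Δ=-0.0181, bond B=2.8654.
  t=1,j=1: stock 191.1600 → up 206.4528 (V=0.0000), down 147.1932 (V=0.2236). Price 0.0500; hedge Δ=-0.0038, bond B=0.7712.
  t=0,j=0: stock 177.0000 → up 191.1600 (V=0.0500), down 136.2900 (V=0.3927). Price 0.1261; hedge Δ=-0.0062, bond B=1.2318.
Each (Δ,B) replicates both successor values, so the strategy is self-financing and V0 is arbitrage-free.

(0,0): Delta=-0.0062 Bond=1.2318
(1,0): Delta=-0.0181 Bond=2.8654
(1,1): Delta=-0.0038 Bond=0.7712
(2,0): Delta=0.0000 Bond=0.9901
(2,1): Delta=-0.0219 Bond=3.4494
(2,2): Delta=0.0000 Bond=0.0000
V0=0.1261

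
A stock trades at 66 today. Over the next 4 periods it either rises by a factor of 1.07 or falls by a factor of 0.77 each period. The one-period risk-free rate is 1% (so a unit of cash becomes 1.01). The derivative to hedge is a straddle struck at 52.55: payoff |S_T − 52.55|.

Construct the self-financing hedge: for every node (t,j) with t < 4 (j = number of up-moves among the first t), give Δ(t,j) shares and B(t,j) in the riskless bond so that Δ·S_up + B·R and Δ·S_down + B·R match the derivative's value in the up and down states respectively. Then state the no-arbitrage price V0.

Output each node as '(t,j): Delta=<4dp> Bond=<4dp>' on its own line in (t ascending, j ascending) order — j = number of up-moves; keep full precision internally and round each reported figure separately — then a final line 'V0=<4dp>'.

Since d<R<u, set p* = (R−d)/(u−d) = 0.8000; price each node as the discounted p*-expectation of its children.
Payoff layer (t=4): V(4,0)=29.3490, V(4,1)=20.3096, V(4,2)=7.7485, V(4,3)=9.7067, V(4,4)=33.9625
  t=3,j=0: stock 30.1312 → up 32.2404 (V=20.3096), down 23.2010 (V=29.3490). Price 21.8985; hedge Δ=-1.0000, bond B=52.0297.
  t=3,j=1: stock 41.8706 → up 44.8015 (V=7.7485), down 32.2404 (V=20.3096). Price 10.1591; hedge Δ=-1.0000, bond B=52.0297.
  t=3,j=2: stock 58.1838 → up 62.2567 (V=9.7067), down 44.8015 (V=7.7485). Price 9.2228; hedge Δ=0.1122, bond B=2.6954.
  t=3,j=3: stock 80.8528 → up 86.5125 (V=33.9625), down 62.2567 (V=9.7067). Price 28.8231; hedge Δ=1.0000, bond B=-52.0297.
  t=2,j=0: stock 39.1314 → up 41.8706 (V=10.1591), down 30.1312 (V=21.8985). Price 12.3832; hedge Δ=-1.0000, bond B=51.5146.
  t=2,j=1: stock 54.3774 → up 58.1838 (V=9.2228), down 41.8706 (V=10.1591). Price 9.3169; hedge Δ=-0.0574, bond B=12.4379.
  t=2,j=2: stock 75.5634 → up 80.8528 (V=28.8231), down 58.1838 (V=9.2228). Price 24.6565; hedge Δ=0.8646, bond B=-40.6779.
  t=1,j=0: stock 50.8200 → up 54.3774 (V=9.3169), down 39.1314 (V=12.3832). Price 9.8318; hedge Δ=-0.2011, bond B=20.0527.
  t=1,j=1: stock 70.6200 → up 75.5634 (V=24.6565), down 54.3774 (V=9.3169). Price 21.3748; hedge Δ=0.7240, bond B=-29.7572.
  t=0,j=0: stock 66.0000 → up 70.6200 (V=21.3748), down 50.8200 (V=9.8318). Price 18.8775; hedge Δ=0.5830, bond B=-19.5992.
Each (Δ,B) replicates both successor values, so the strategy is self-financing and V0 is arbitrage-free.

(0,0): Delta=0.5830 Bond=-19.5992
(1,0): Delta=-0.2011 Bond=20.0527
(1,1): Delta=0.7240 Bond=-29.7572
(2,0): Delta=-1.0000 Bond=51.5146
(2,1): Delta=-0.0574 Bond=12.4379
(2,2): Delta=0.8646 Bond=-40.6779
(3,0): Delta=-1.0000 Bond=52.0297
(3,1): Delta=-1.0000 Bond=52.0297
(3,2): Delta=0.1122 Bond=2.6954
(3,3): Delta=1.0000 Bond=-52.0297
V0=18.8775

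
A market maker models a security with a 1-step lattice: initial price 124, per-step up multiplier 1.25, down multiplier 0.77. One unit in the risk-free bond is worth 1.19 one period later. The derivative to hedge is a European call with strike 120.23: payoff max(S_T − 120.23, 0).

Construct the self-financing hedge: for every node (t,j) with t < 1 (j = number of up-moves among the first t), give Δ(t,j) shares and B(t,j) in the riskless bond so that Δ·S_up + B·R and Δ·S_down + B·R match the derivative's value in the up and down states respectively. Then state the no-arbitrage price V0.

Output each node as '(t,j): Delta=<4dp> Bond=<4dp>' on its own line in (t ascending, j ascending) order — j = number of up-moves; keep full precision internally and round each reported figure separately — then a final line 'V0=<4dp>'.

The replicating-portfolio and risk-neutral prices coincide; use p* = (1.19−0.77)/(1.25−0.77) = 0.8750 for the latter.
Terminal values V(1,·): V(1,0)=0.0000, V(1,1)=34.7700
Node (0,0) S=124.0000: V=(p*·34.7700+(1−p*)·0.0000)/1.19=25.5662; Δ=(34.7700−0.0000)/(155.0000−95.4800)=0.5842; B=V−Δ·S=-46.8713
Check: Δ(0,0)·S0 + B(0,0) = 25.5662 = V0.

(0,0): Delta=0.5842 Bond=-46.8713
V0=25.5662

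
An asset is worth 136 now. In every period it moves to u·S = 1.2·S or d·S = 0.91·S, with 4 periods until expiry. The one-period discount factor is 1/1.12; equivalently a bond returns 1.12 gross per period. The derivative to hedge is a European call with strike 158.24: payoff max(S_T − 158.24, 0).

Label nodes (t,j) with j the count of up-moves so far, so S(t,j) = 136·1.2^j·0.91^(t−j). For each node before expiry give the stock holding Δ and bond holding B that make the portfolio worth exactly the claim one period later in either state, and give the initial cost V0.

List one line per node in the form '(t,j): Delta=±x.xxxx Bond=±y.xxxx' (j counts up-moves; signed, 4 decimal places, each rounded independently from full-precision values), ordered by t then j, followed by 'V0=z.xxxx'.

No-arbitrage ⇒ martingale measure with p* = (R−d)/(u−d) = 0.7241.
Terminal values V(4,·): V(4,0)=0.0000, V(4,1)=0.0000, V(4,2)=3.9351, V(4,3)=55.6173, V(4,4)=123.7696
Node (3,0) S=102.4857: V=(p*·0.0000+(1−p*)·0.0000)/1.12=0.0000; Δ=(0.0000−0.0000)/(122.9828−93.2619)=0.0000; B=V−Δ·S=0.0000
Node (3,1) S=135.1459: V=(p*·3.9351+(1−p*)·0.0000)/1.12=2.5442; Δ=(3.9351−0.0000)/(162.1751−122.9828)=0.1004; B=V−Δ·S=-11.0251
Node (3,2) S=178.2144: V=(p*·55.6173+(1−p*)·3.9351)/1.12=36.9287; Δ=(55.6173−3.9351)/(213.8573−162.1751)=1.0000; B=V−Δ·S=-141.2857
Node (3,3) S=235.0080: V=(p*·123.7696+(1−p*)·55.6173)/1.12=93.7223; Δ=(123.7696−55.6173)/(282.0096−213.8573)=1.0000; B=V−Δ·S=-141.2857
Node (2,0) S=112.6216: V=(p*·2.5442+(1−p*)·0.0000)/1.12=1.6450; Δ=(2.5442−0.0000)/(135.1459−102.4857)=0.0779; B=V−Δ·S=-7.1283
Node (2,1) S=148.5120: V=(p*·36.9287+(1−p*)·2.5442)/1.12=24.5030; Δ=(36.9287−2.5442)/(178.2144−135.1459)=0.7984; B=V−Δ·S=-94.0641
Node (2,2) S=195.8400: V=(p*·93.7223+(1−p*)·36.9287)/1.12=69.6920; Δ=(93.7223−36.9287)/(235.0080−178.2144)=1.0000; B=V−Δ·S=-126.1480
Node (1,0) S=123.7600: V=(p*·24.5030+(1−p*)·1.6450)/1.12=16.2476; Δ=(24.5030−1.6450)/(148.5120−112.6216)=0.6369; B=V−Δ·S=-62.5730
Node (1,1) S=163.2000: V=(p*·69.6920+(1−p*)·24.5030)/1.12=51.0947; Δ=(69.6920−24.5030)/(195.8400−148.5120)=0.9548; B=V−Δ·S=-104.7297
Node (0,0) S=136.0000: V=(p*·51.0947+(1−p*)·16.2476)/1.12=37.0373; Δ=(51.0947−16.2476)/(163.2000−123.7600)=0.8835; B=V−Δ·S=-83.1252
The time-0 hedge costs 37.0373, which is the no-arbitrage price.

(0,0): Delta=0.8835 Bond=-83.1252
(1,0): Delta=0.6369 Bond=-62.5730
(1,1): Delta=0.9548 Bond=-104.7297
(2,0): Delta=0.0779 Bond=-7.1283
(2,1): Delta=0.7984 Bond=-94.0641
(2,2): Delta=1.0000 Bond=-126.1480
(3,0): Delta=0.0000 Bond=0.0000
(3,1): Delta=0.1004 Bond=-11.0251
(3,2): Delta=1.0000 Bond=-141.2857
(3,3): Delta=1.0000 Bond=-141.2857
V0=37.0373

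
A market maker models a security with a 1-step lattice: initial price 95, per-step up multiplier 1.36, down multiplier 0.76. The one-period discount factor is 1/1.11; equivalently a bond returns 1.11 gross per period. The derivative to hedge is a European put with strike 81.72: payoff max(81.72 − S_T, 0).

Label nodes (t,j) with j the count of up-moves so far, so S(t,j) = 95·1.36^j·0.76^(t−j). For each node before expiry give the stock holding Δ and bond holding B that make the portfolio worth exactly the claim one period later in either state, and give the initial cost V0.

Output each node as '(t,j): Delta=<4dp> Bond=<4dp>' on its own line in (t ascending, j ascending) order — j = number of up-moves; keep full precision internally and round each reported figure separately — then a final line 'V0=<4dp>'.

Risk-neutral probability p* = (R−d)/(u−d) = (1.11−0.76)/(1.36−0.76) = 0.5833.
Terminal values V(1,·): V(1,0)=9.5200, V(1,1)=0.0000
Node (0,0) S=95.0000: V=(p*·0.0000+(1−p*)·9.5200)/1.11=3.5736; Δ=(0.0000−9.5200)/(129.2000−72.2000)=-0.1670; B=V−Δ·S=19.4402
Root portfolio cost Δ·95+B reproduces V0=3.5736.

(0,0): Delta=-0.1670 Bond=19.4402
V0=3.5736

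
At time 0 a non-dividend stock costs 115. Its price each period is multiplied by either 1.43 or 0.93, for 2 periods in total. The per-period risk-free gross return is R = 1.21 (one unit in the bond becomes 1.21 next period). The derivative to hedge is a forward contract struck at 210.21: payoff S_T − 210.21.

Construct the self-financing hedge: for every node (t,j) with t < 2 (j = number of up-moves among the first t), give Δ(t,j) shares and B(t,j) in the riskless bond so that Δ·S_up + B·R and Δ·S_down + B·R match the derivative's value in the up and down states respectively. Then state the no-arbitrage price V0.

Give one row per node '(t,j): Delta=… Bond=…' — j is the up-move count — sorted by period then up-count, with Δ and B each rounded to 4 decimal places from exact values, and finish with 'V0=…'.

Under the risk-neutral measure, an up-move has probability p* = (R−d)/(u−d) = 0.5600 and values discount at R = 1.21.
Terminal payoffs: V(2,0)=-110.7465, V(2,1)=-57.2715, V(2,2)=24.9535
  t=1,j=0: stock 106.9500 → up 152.9385 (V=-57.2715), down 99.4635 (V=-110.7465). Price -66.7773; hedge Δ=1.0000, bond B=-173.7273.
  t=1,j=1: stock 164.4500 → up 235.1635 (V=24.9535), down 152.9385 (V=-57.2715). Price -9.2773; hedge Δ=1.0000, bond B=-173.7273.
  t=0,j=0: stock 115.0000 → up 164.4500 (V=-9.2773), down 106.9500 (V=-66.7773). Price -28.5763; hedge Δ=1.0000, bond B=-143.5763.
Self-financing check: at every node Δ·S+B equals the discounted successor values.

(0,0): Delta=1.0000 Bond=-143.5763
(1,0): Delta=1.0000 Bond=-173.7273
(1,1): Delta=1.0000 Bond=-173.7273
V0=-28.5763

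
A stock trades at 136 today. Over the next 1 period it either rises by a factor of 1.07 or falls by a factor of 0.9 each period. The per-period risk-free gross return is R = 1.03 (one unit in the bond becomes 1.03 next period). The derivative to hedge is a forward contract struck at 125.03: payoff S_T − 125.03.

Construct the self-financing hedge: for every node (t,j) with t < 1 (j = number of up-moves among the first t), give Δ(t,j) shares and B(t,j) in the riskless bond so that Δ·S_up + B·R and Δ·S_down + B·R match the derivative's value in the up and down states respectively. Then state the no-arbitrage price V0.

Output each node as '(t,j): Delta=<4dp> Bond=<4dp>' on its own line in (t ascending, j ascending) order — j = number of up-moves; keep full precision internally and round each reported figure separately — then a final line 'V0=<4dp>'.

No-arbitrage ⇒ martingale measure with p* = (R−d)/(u−d) = 0.7647.
Terminal payoffs: V(1,0)=-2.6300, V(1,1)=20.4900
(0,0): S=136.0000. Δ = (V_up−V_dn)/(S_up−S_dn) = (20.4900−-2.6300)/(145.5200−122.4000) = 1.0000. V = [p*·20.4900 + (1−p*)·-2.6300]/1.03 = 14.6117. B = V − Δ·S = -121.3883.
Each (Δ,B) replicates both successor values, so the strategy is self-financing and V0 is arbitrage-free.

(0,0): Delta=1.0000 Bond=-121.3883
V0=14.6117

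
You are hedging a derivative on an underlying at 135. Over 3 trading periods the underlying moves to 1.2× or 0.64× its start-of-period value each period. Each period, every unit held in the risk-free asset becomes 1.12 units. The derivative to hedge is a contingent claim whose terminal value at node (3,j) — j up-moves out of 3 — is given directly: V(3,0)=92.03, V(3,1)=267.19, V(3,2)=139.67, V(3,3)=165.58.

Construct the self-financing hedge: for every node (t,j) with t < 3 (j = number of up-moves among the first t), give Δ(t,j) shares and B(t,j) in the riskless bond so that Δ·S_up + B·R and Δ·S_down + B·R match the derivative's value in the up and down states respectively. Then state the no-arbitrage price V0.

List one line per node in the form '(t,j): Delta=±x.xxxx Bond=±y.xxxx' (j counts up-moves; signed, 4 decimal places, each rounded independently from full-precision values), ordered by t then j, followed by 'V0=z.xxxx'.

Risk-neutral probability p* = (R−d)/(u−d) = (1.12−0.64)/(1.2−0.64) = 0.8571.
Payoff layer (t=3): V(3,0)=92.0300, V(3,1)=267.1900, V(3,2)=139.6700, V(3,3)=165.5800
(2,0): S=55.2960. Δ = (V_up−V_dn)/(S_up−S_dn) = (267.1900−92.0300)/(66.3552−35.3894) = 5.6566. V = [p*·267.1900 + (1−p*)·92.0300]/1.12 = 216.2207. B = V − Δ·S = -96.5651.
(2,1): S=103.6800. Δ = (V_up−V_dn)/(S_up−S_dn) = (139.6700−267.1900)/(124.4160−66.3552) = -2.1963. V = [p*·139.6700 + (1−p*)·267.1900]/1.12 = 140.9707. B = V − Δ·S = 368.6849.
(2,2): S=194.4000. Δ = (V_up−V_dn)/(S_up−S_dn) = (165.5800−139.6700)/(233.2800−124.4160) = 0.2380. V = [p*·165.5800 + (1−p*)·139.6700]/1.12 = 144.5344. B = V − Δ·S = 98.2666.
(1,0): S=86.4000. Δ = (V_up−V_dn)/(S_up−S_dn) = (140.9707−216.2207)/(103.6800−55.2960) = -1.5553. V = [p*·140.9707 + (1−p*)·216.2207]/1.12 = 135.4649. B = V − Δ·S = 269.8399.
(1,1): S=162.0000. Δ = (V_up−V_dn)/(S_up−S_dn) = (144.5344−140.9707)/(194.4000−103.6800) = 0.0393. V = [p*·144.5344 + (1−p*)·140.9707]/1.12 = 128.5940. B = V − Δ·S = 122.2302.
(0,0): S=135.0000. Δ = (V_up−V_dn)/(S_up−S_dn) = (128.5940−135.4649)/(162.0000−86.4000) = -0.0909. V = [p*·128.5940 + (1−p*)·135.4649]/1.12 = 115.6925. B = V − Δ·S = 127.9618.
Self-financing check: at every node Δ·S+B equals the discounted successor values.

(0,0): Delta=-0.0909 Bond=127.9618
(1,0): Delta=-1.5553 Bond=269.8399
(1,1): Delta=0.0393 Bond=122.2302
(2,0): Delta=5.6566 Bond=-96.5651
(2,1): Delta=-2.1963 Bond=368.6849
(2,2): Delta=0.2380 Bond=98.2666
V0=115.6925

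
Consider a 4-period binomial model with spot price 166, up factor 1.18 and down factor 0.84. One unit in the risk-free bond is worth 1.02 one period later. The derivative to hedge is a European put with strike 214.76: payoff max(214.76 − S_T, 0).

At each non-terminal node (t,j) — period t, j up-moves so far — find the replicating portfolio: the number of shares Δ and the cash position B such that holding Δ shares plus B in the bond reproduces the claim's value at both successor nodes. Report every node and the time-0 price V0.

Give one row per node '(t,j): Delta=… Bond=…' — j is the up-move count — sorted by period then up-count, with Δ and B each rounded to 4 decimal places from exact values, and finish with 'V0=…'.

(0,0): Delta=-0.6755 Bond=156.0105
(1,0): Delta=-0.9185 Bond=193.0133
(1,1): Delta=-0.5217 Bond=129.0129
(2,0): Delta=-1.0000 Bond=206.4206
(2,1): Delta=-0.8669 Bond=188.3873
(2,2): Delta=-0.3033 Bond=81.1095
(3,0): Delta=-1.0000 Bond=210.5490
(3,1): Delta=-1.0000 Bond=210.5490
(3,2): Delta=-0.7827 Bond=175.8048
(3,3): Delta=0.0000 Bond=0.0000
V0=43.8773

Risk-neutral probability p* = (R−d)/(u−d) = (1.02−0.84)/(1.18−0.84) = 0.5294.
Payoff layer (t=4): V(4,0)=132.1134, V(4,1)=98.6611, V(4,2)=51.6687, V(4,3)=0.0000, V(4,4)=0.0000
(3,0): S=98.3889. Δ = (V_up−V_dn)/(S_up−S_dn) = (98.6611−132.1134)/(116.0989−82.6466) = -1.0000. V = [p*·98.6611 + (1−p*)·132.1134]/1.02 = 112.1602. B = V − Δ·S = 210.5490.
(3,1): S=138.2129. Δ = (V_up−V_dn)/(S_up−S_dn) = (51.6687−98.6611)/(163.0913−116.0989) = -1.0000. V = [p*·51.6687 + (1−p*)·98.6611]/1.02 = 72.3361. B = V − Δ·S = 210.5490.
(3,2): S=194.1563. Δ = (V_up−V_dn)/(S_up−S_dn) = (0.0000−51.6687)/(229.1044−163.0913) = -0.7827. V = [p*·0.0000 + (1−p*)·51.6687]/1.02 = 23.8379. B = V − Δ·S = 175.8048.
(3,3): S=272.7433. Δ = (V_up−V_dn)/(S_up−S_dn) = (0.0000−0.0000)/(321.8371−229.1044) = 0.0000. V = [p*·0.0000 + (1−p*)·0.0000]/1.02 = 0.0000. B = V − Δ·S = 0.0000.
(2,0): S=117.1296. Δ = (V_up−V_dn)/(S_up−S_dn) = (72.3361−112.1602)/(138.2129−98.3889) = -1.0000. V = [p*·72.3361 + (1−p*)·112.1602]/1.02 = 89.2910. B = V − Δ·S = 206.4206.
(2,1): S=164.5392. Δ = (V_up−V_dn)/(S_up−S_dn) = (23.8379−72.3361)/(194.1563−138.2129) = -0.8669. V = [p*·23.8379 + (1−p*)·72.3361]/1.02 = 45.7457. B = V − Δ·S = 188.3873.
(2,2): S=231.1384. Δ = (V_up−V_dn)/(S_up−S_dn) = (0.0000−23.8379)/(272.7433−194.1563) = -0.3033. V = [p*·0.0000 + (1−p*)·23.8379]/1.02 = 10.9979. B = V − Δ·S = 81.1095.
(1,0): S=139.4400. Δ = (V_up−V_dn)/(S_up−S_dn) = (45.7457−89.2910)/(164.5392−117.1296) = -0.9185. V = [p*·45.7457 + (1−p*)·89.2910]/1.02 = 64.9388. B = V − Δ·S = 193.0133.
(1,1): S=195.8800. Δ = (V_up−V_dn)/(S_up−S_dn) = (10.9979−45.7457)/(231.1384−164.5392) = -0.5217. V = [p*·10.9979 + (1−p*)·45.7457]/1.02 = 26.8135. B = V − Δ·S = 129.0129.
(0,0): S=166.0000. Δ = (V_up−V_dn)/(S_up−S_dn) = (26.8135−64.9388)/(195.8800−139.4400) = -0.6755. V = [p*·26.8135 + (1−p*)·64.9388]/1.02 = 43.8773. B = V − Δ·S = 156.0105.
Root portfolio cost Δ·166+B reproduces V0=43.8773.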